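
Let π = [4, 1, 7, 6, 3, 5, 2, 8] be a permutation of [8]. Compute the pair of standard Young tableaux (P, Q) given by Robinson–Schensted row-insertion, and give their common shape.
P = [1, 2, 5, 8] / [3, 6] / [4] / [7];  Q = [1, 3, 6, 8] / [2, 4] / [5] / [7];  common shape = (4, 2, 1, 1)

Row-insert the values π_1, π_2, … into P one at a time, bumping the leftmost entry strictly greater than the inserted value down to the next row. The recording tableau Q records, in position (i, j), the step at which that cell was added to P.
  Insert 4 (step 1): P = [4];  Q = [1]
  Insert 1 (step 2): P = [1] / [4];  Q = [1] / [2]
  Insert 7 (step 3): P = [1, 7] / [4];  Q = [1, 3] / [2]
  Insert 6 (step 4): P = [1, 6] / [4, 7];  Q = [1, 3] / [2, 4]
  Insert 3 (step 5): P = [1, 3] / [4, 6] / [7];  Q = [1, 3] / [2, 4] / [5]
  Insert 5 (step 6): P = [1, 3, 5] / [4, 6] / [7];  Q = [1, 3, 6] / [2, 4] / [5]
  Insert 2 (step 7): P = [1, 2, 5] / [3, 6] / [4] / [7];  Q = [1, 3, 6] / [2, 4] / [5] / [7]
  Insert 8 (step 8): P = [1, 2, 5, 8] / [3, 6] / [4] / [7];  Q = [1, 3, 6, 8] / [2, 4] / [5] / [7]
Final shape: (4, 2, 1, 1).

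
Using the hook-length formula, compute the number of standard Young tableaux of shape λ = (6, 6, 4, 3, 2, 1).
# SYT of shape (6, 6, 4, 3, 2, 1) = 2979744768

Hook-length formula: f^λ = n! / Π hook(c), product over all cells c of the Young diagram. For λ = (6, 6, 4, 3, 2, 1), n = 22 boxes. Hook lengths by row (left-to-right, top-to-bottom): [11, 9, 7, 5, 3, 2]; [10, 8, 6, 4, 2, 1]; [7, 5, 3, 1]; [5, 3, 1]; [3, 1]; [1]. Product of hooks = 377213760000. So f^λ = 22! / 377213760000 = 1124000727777607680000 / 377213760000 = 2979744768.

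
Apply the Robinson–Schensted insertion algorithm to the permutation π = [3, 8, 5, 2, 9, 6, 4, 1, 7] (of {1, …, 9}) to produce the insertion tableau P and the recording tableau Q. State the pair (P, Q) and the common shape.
P = [1, 4, 6, 7] / [2, 5] / [3, 9] / [8];  Q = [1, 2, 5, 9] / [3, 6] / [4, 7] / [8];  common shape = (4, 2, 2, 1)

Row-insert the values π_1, π_2, … into P one at a time, bumping the leftmost entry strictly greater than the inserted value down to the next row. The recording tableau Q records, in position (i, j), the step at which that cell was added to P.
  Insert 3 (step 1): P = [3];  Q = [1]
  Insert 8 (step 2): P = [3, 8];  Q = [1, 2]
  Insert 5 (step 3): P = [3, 5] / [8];  Q = [1, 2] / [3]
  Insert 2 (step 4): P = [2, 5] / [3] / [8];  Q = [1, 2] / [3] / [4]
  Insert 9 (step 5): P = [2, 5, 9] / [3] / [8];  Q = [1, 2, 5] / [3] / [4]
  Insert 6 (step 6): P = [2, 5, 6] / [3, 9] / [8];  Q = [1, 2, 5] / [3, 6] / [4]
  Insert 4 (step 7): P = [2, 4, 6] / [3, 5] / [8, 9];  Q = [1, 2, 5] / [3, 6] / [4, 7]
  Insert 1 (step 8): P = [1, 4, 6] / [2, 5] / [3, 9] / [8];  Q = [1, 2, 5] / [3, 6] / [4, 7] / [8]
  Insert 7 (step 9): P = [1, 4, 6, 7] / [2, 5] / [3, 9] / [8];  Q = [1, 2, 5, 9] / [3, 6] / [4, 7] / [8]
Final shape: (4, 2, 2, 1).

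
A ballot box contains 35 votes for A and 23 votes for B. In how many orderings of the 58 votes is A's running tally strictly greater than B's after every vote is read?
Strict-lead orderings = 1820529677650320

Total orderings of the 58 votes with 35 for A: C(58, 35) = 8799226775309880. By the Bertrand ballot formula (Cycle Lemma / reflection principle), the number of orderings in which A is strictly ahead of B throughout is (p − q)/(p + q) · C(p + q, p) = (35 − 23)/(35 + 23) · 8799226775309880 = 1820529677650320.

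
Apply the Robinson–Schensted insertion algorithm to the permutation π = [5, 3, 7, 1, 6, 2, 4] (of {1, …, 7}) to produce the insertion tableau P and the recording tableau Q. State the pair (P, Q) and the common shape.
P = [1, 2, 4] / [3, 6] / [5, 7];  Q = [1, 3, 7] / [2, 5] / [4, 6];  common shape = (3, 2, 2)

Row-insert the values π_1, π_2, … into P one at a time, bumping the leftmost entry strictly greater than the inserted value down to the next row. The recording tableau Q records, in position (i, j), the step at which that cell was added to P.
  Insert 5 (step 1): P = [5];  Q = [1]
  Insert 3 (step 2): P = [3] / [5];  Q = [1] / [2]
  Insert 7 (step 3): P = [3, 7] / [5];  Q = [1, 3] / [2]
  Insert 1 (step 4): P = [1, 7] / [3] / [5];  Q = [1, 3] / [2] / [4]
  Insert 6 (step 5): P = [1, 6] / [3, 7] / [5];  Q = [1, 3] / [2, 5] / [4]
  Insert 2 (step 6): P = [1, 2] / [3, 6] / [5, 7];  Q = [1, 3] / [2, 5] / [4, 6]
  Insert 4 (step 7): P = [1, 2, 4] / [3, 6] / [5, 7];  Q = [1, 3, 7] / [2, 5] / [4, 6]
Final shape: (3, 2, 2).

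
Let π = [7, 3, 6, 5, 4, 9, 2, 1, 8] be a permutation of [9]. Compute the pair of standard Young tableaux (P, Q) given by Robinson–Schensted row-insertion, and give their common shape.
P = [1, 4, 8] / [2, 9] / [3] / [5] / [6] / [7];  Q = [1, 3, 6] / [2, 9] / [4] / [5] / [7] / [8];  common shape = (3, 2, 1, 1, 1, 1)

Row-insert the values π_1, π_2, … into P one at a time, bumping the leftmost entry strictly greater than the inserted value down to the next row. The recording tableau Q records, in position (i, j), the step at which that cell was added to P.
  Insert 7 (step 1): P = [7];  Q = [1]
  Insert 3 (step 2): P = [3] / [7];  Q = [1] / [2]
  Insert 6 (step 3): P = [3, 6] / [7];  Q = [1, 3] / [2]
  Insert 5 (step 4): P = [3, 5] / [6] / [7];  Q = [1, 3] / [2] / [4]
  Insert 4 (step 5): P = [3, 4] / [5] / [6] / [7];  Q = [1, 3] / [2] / [4] / [5]
  Insert 9 (step 6): P = [3, 4, 9] / [5] / [6] / [7];  Q = [1, 3, 6] / [2] / [4] / [5]
  Insert 2 (step 7): P = [2, 4, 9] / [3] / [5] / [6] / [7];  Q = [1, 3, 6] / [2] / [4] / [5] / [7]
  Insert 1 (step 8): P = [1, 4, 9] / [2] / [3] / [5] / [6] / [7];  Q = [1, 3, 6] / [2] / [4] / [5] / [7] / [8]
  Insert 8 (step 9): P = [1, 4, 8] / [2, 9] / [3] / [5] / [6] / [7];  Q = [1, 3, 6] / [2, 9] / [4] / [5] / [7] / [8]
Final shape: (3, 2, 1, 1, 1, 1).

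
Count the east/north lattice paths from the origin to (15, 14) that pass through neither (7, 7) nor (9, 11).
Number of paths = 45689520

Inclusion–exclusion. Total paths: C(29, 15) = 77558760. Through P₁: C(14, 7)·C(15, 8) = 22084920. Through P₂: C(20, 9)·C(9, 6) = 14108640. Since P₁ is strictly southwest of P₂, a monotone path through both must visit P₁ then P₂; paths through both = C(14, 7)·C(6, 2)·C(9, 6) = 4324320. Avoid both = 77558760 − 22084920 − 14108640 + 4324320 = 45689520.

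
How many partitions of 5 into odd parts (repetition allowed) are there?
p_odd(5) = 3

Partitions of 5 using only odd parts 1, 3, 5, …: 5, 3+1+1, 1+1+1+1+1. There are 3. (Euler: this equals q(5), the number of distinct-part partitions.)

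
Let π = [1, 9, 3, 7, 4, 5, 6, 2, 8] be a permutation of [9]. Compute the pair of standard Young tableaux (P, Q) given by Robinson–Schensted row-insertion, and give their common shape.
P = [1, 2, 4, 5, 6, 8] / [3] / [7] / [9];  Q = [1, 2, 4, 6, 7, 9] / [3] / [5] / [8];  common shape = (6, 1, 1, 1)

Row-insert the values π_1, π_2, … into P one at a time, bumping the leftmost entry strictly greater than the inserted value down to the next row. The recording tableau Q records, in position (i, j), the step at which that cell was added to P.
  Insert 1 (step 1): P = [1];  Q = [1]
  Insert 9 (step 2): P = [1, 9];  Q = [1, 2]
  Insert 3 (step 3): P = [1, 3] / [9];  Q = [1, 2] / [3]
  Insert 7 (step 4): P = [1, 3, 7] / [9];  Q = [1, 2, 4] / [3]
  Insert 4 (step 5): P = [1, 3, 4] / [7] / [9];  Q = [1, 2, 4] / [3] / [5]
  Insert 5 (step 6): P = [1, 3, 4, 5] / [7] / [9];  Q = [1, 2, 4, 6] / [3] / [5]
  Insert 6 (step 7): P = [1, 3, 4, 5, 6] / [7] / [9];  Q = [1, 2, 4, 6, 7] / [3] / [5]
  Insert 2 (step 8): P = [1, 2, 4, 5, 6] / [3] / [7] / [9];  Q = [1, 2, 4, 6, 7] / [3] / [5] / [8]
  Insert 8 (step 9): P = [1, 2, 4, 5, 6, 8] / [3] / [7] / [9];  Q = [1, 2, 4, 6, 7, 9] / [3] / [5] / [8]
Final shape: (6, 1, 1, 1).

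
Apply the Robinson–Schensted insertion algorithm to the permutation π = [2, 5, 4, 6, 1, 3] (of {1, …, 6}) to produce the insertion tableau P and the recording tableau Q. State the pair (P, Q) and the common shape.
P = [1, 3, 6] / [2, 4] / [5];  Q = [1, 2, 4] / [3, 6] / [5];  common shape = (3, 2, 1)

Row-insert the values π_1, π_2, … into P one at a time, bumping the leftmost entry strictly greater than the inserted value down to the next row. The recording tableau Q records, in position (i, j), the step at which that cell was added to P.
  Insert 2 (step 1): P = [2];  Q = [1]
  Insert 5 (step 2): P = [2, 5];  Q = [1, 2]
  Insert 4 (step 3): P = [2, 4] / [5];  Q = [1, 2] / [3]
  Insert 6 (step 4): P = [2, 4, 6] / [5];  Q = [1, 2, 4] / [3]
  Insert 1 (step 5): P = [1, 4, 6] / [2] / [5];  Q = [1, 2, 4] / [3] / [5]
  Insert 3 (step 6): P = [1, 3, 6] / [2, 4] / [5];  Q = [1, 2, 4] / [3, 6] / [5]
Final shape: (3, 2, 1).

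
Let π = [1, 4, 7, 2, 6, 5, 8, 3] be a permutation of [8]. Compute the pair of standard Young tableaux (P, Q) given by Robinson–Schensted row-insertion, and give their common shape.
P = [1, 2, 3, 8] / [4, 5] / [6] / [7];  Q = [1, 2, 3, 7] / [4, 5] / [6] / [8];  common shape = (4, 2, 1, 1)

Row-insert the values π_1, π_2, … into P one at a time, bumping the leftmost entry strictly greater than the inserted value down to the next row. The recording tableau Q records, in position (i, j), the step at which that cell was added to P.
  Insert 1 (step 1): P = [1];  Q = [1]
  Insert 4 (step 2): P = [1, 4];  Q = [1, 2]
  Insert 7 (step 3): P = [1, 4, 7];  Q = [1, 2, 3]
  Insert 2 (step 4): P = [1, 2, 7] / [4];  Q = [1, 2, 3] / [4]
  Insert 6 (step 5): P = [1, 2, 6] / [4, 7];  Q = [1, 2, 3] / [4, 5]
  Insert 5 (step 6): P = [1, 2, 5] / [4, 6] / [7];  Q = [1, 2, 3] / [4, 5] / [6]
  Insert 8 (step 7): P = [1, 2, 5, 8] / [4, 6] / [7];  Q = [1, 2, 3, 7] / [4, 5] / [6]
  Insert 3 (step 8): P = [1, 2, 3, 8] / [4, 5] / [6] / [7];  Q = [1, 2, 3, 7] / [4, 5] / [6] / [8]
Final shape: (4, 2, 1, 1).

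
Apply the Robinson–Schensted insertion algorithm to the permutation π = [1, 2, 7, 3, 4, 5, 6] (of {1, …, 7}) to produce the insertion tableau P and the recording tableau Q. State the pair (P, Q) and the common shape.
P = [1, 2, 3, 4, 5, 6] / [7];  Q = [1, 2, 3, 5, 6, 7] / [4];  common shape = (6, 1)

Row-insert the values π_1, π_2, … into P one at a time, bumping the leftmost entry strictly greater than the inserted value down to the next row. The recording tableau Q records, in position (i, j), the step at which that cell was added to P.
  Insert 1 (step 1): P = [1];  Q = [1]
  Insert 2 (step 2): P = [1, 2];  Q = [1, 2]
  Insert 7 (step 3): P = [1, 2, 7];  Q = [1, 2, 3]
  Insert 3 (step 4): P = [1, 2, 3] / [7];  Q = [1, 2, 3] / [4]
  Insert 4 (step 5): P = [1, 2, 3, 4] / [7];  Q = [1, 2, 3, 5] / [4]
  Insert 5 (step 6): P = [1, 2, 3, 4, 5] / [7];  Q = [1, 2, 3, 5, 6] / [4]
  Insert 6 (step 7): P = [1, 2, 3, 4, 5, 6] / [7];  Q = [1, 2, 3, 5, 6, 7] / [4]
Final shape: (6, 1).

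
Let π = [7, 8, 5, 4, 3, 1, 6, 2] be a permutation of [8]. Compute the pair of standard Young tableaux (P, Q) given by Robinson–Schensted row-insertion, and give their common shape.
P = [1, 2] / [3, 6] / [4, 8] / [5] / [7];  Q = [1, 2] / [3, 7] / [4, 8] / [5] / [6];  common shape = (2, 2, 2, 1, 1)

Row-insert the values π_1, π_2, … into P one at a time, bumping the leftmost entry strictly greater than the inserted value down to the next row. The recording tableau Q records, in position (i, j), the step at which that cell was added to P.
  Insert 7 (step 1): P = [7];  Q = [1]
  Insert 8 (step 2): P = [7, 8];  Q = [1, 2]
  Insert 5 (step 3): P = [5, 8] / [7];  Q = [1, 2] / [3]
  Insert 4 (step 4): P = [4, 8] / [5] / [7];  Q = [1, 2] / [3] / [4]
  Insert 3 (step 5): P = [3, 8] / [4] / [5] / [7];  Q = [1, 2] / [3] / [4] / [5]
  Insert 1 (step 6): P = [1, 8] / [3] / [4] / [5] / [7];  Q = [1, 2] / [3] / [4] / [5] / [6]
  Insert 6 (step 7): P = [1, 6] / [3, 8] / [4] / [5] / [7];  Q = [1, 2] / [3, 7] / [4] / [5] / [6]
  Insert 2 (step 8): P = [1, 2] / [3, 6] / [4, 8] / [5] / [7];  Q = [1, 2] / [3, 7] / [4, 8] / [5] / [6]
Final shape: (2, 2, 2, 1, 1).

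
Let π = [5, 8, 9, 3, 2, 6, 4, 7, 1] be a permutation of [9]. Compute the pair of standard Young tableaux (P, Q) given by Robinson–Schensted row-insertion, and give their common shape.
P = [1, 4, 7] / [2, 6, 9] / [3, 8] / [5];  Q = [1, 2, 3] / [4, 6, 8] / [5, 7] / [9];  common shape = (3, 3, 2, 1)

Row-insert the values π_1, π_2, … into P one at a time, bumping the leftmost entry strictly greater than the inserted value down to the next row. The recording tableau Q records, in position (i, j), the step at which that cell was added to P.
  Insert 5 (step 1): P = [5];  Q = [1]
  Insert 8 (step 2): P = [5, 8];  Q = [1, 2]
  Insert 9 (step 3): P = [5, 8, 9];  Q = [1, 2, 3]
  Insert 3 (step 4): P = [3, 8, 9] / [5];  Q = [1, 2, 3] / [4]
  Insert 2 (step 5): P = [2, 8, 9] / [3] / [5];  Q = [1, 2, 3] / [4] / [5]
  Insert 6 (step 6): P = [2, 6, 9] / [3, 8] / [5];  Q = [1, 2, 3] / [4, 6] / [5]
  Insert 4 (step 7): P = [2, 4, 9] / [3, 6] / [5, 8];  Q = [1, 2, 3] / [4, 6] / [5, 7]
  Insert 7 (step 8): P = [2, 4, 7] / [3, 6, 9] / [5, 8];  Q = [1, 2, 3] / [4, 6, 8] / [5, 7]
  Insert 1 (step 9): P = [1, 4, 7] / [2, 6, 9] / [3, 8] / [5];  Q = [1, 2, 3] / [4, 6, 8] / [5, 7] / [9]
Final shape: (3, 3, 2, 1).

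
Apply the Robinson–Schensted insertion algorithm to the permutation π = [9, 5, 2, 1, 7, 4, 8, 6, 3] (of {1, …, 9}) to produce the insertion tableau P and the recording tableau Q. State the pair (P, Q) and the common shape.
P = [1, 3, 6] / [2, 4, 8] / [5, 7] / [9];  Q = [1, 5, 7] / [2, 6, 8] / [3, 9] / [4];  common shape = (3, 3, 2, 1)

Row-insert the values π_1, π_2, … into P one at a time, bumping the leftmost entry strictly greater than the inserted value down to the next row. The recording tableau Q records, in position (i, j), the step at which that cell was added to P.
  Insert 9 (step 1): P = [9];  Q = [1]
  Insert 5 (step 2): P = [5] / [9];  Q = [1] / [2]
  Insert 2 (step 3): P = [2] / [5] / [9];  Q = [1] / [2] / [3]
  Insert 1 (step 4): P = [1] / [2] / [5] / [9];  Q = [1] / [2] / [3] / [4]
  Insert 7 (step 5): P = [1, 7] / [2] / [5] / [9];  Q = [1, 5] / [2] / [3] / [4]
  Insert 4 (step 6): P = [1, 4] / [2, 7] / [5] / [9];  Q = [1, 5] / [2, 6] / [3] / [4]
  Insert 8 (step 7): P = [1, 4, 8] / [2, 7] / [5] / [9];  Q = [1, 5, 7] / [2, 6] / [3] / [4]
  Insert 6 (step 8): P = [1, 4, 6] / [2, 7, 8] / [5] / [9];  Q = [1, 5, 7] / [2, 6, 8] / [3] / [4]
  Insert 3 (step 9): P = [1, 3, 6] / [2, 4, 8] / [5, 7] / [9];  Q = [1, 5, 7] / [2, 6, 8] / [3, 9] / [4]
Final shape: (3, 3, 2, 1).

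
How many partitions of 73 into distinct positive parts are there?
q(73) = 40026

A partition into distinct parts is a strictly decreasing sequence summing to n. The recurrence d(n, m) = d(n, m−1) + d(n−m, m−1) (use part m at most once) with q(n) = d(n, n) gives q(73) = 40026. (Euler's theorem: # distinct-part partitions = # odd-part partitions.)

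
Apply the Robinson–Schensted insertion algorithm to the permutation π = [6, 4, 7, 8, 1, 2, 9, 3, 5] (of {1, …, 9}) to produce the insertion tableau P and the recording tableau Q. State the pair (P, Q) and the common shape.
P = [1, 2, 3, 5] / [4, 7, 8, 9] / [6];  Q = [1, 3, 4, 7] / [2, 6, 8, 9] / [5];  common shape = (4, 4, 1)

Row-insert the values π_1, π_2, … into P one at a time, bumping the leftmost entry strictly greater than the inserted value down to the next row. The recording tableau Q records, in position (i, j), the step at which that cell was added to P.
  Insert 6 (step 1): P = [6];  Q = [1]
  Insert 4 (step 2): P = [4] / [6];  Q = [1] / [2]
  Insert 7 (step 3): P = [4, 7] / [6];  Q = [1, 3] / [2]
  Insert 8 (step 4): P = [4, 7, 8] / [6];  Q = [1, 3, 4] / [2]
  Insert 1 (step 5): P = [1, 7, 8] / [4] / [6];  Q = [1, 3, 4] / [2] / [5]
  Insert 2 (step 6): P = [1, 2, 8] / [4, 7] / [6];  Q = [1, 3, 4] / [2, 6] / [5]
  Insert 9 (step 7): P = [1, 2, 8, 9] / [4, 7] / [6];  Q = [1, 3, 4, 7] / [2, 6] / [5]
  Insert 3 (step 8): P = [1, 2, 3, 9] / [4, 7, 8] / [6];  Q = [1, 3, 4, 7] / [2, 6, 8] / [5]
  Insert 5 (step 9): P = [1, 2, 3, 5] / [4, 7, 8, 9] / [6];  Q = [1, 3, 4, 7] / [2, 6, 8, 9] / [5]
Final shape: (4, 4, 1).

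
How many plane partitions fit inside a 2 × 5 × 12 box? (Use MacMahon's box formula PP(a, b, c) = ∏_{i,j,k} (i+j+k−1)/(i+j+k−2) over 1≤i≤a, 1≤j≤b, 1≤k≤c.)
PP(2, 5, 12) = 8836464

Evaluate the triple product over i = 1..2, j = 1..5, k = 1..12. The factors are (2/1) · (3/2) · (4/3) · (5/4) · (6/5) · (7/6) · (8/7) · (9/8) · … (120 factors total). The numerators and denominators telescope so the product is an integer; carrying out the multiplication exactly gives PP(2, 5, 12) = 8836464.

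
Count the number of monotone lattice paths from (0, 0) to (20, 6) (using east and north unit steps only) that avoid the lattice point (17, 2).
Number of paths = 224245

Total paths from (0, 0) to (20, 6): C(26, 20) = 230230. Paths through (17, 2): (paths (0, 0) → (17, 2)) × (paths (17, 2) → (20, 6)) = C(19, 17) · C(7, 3) = 171 · 35 = 5985. Avoidance count = 230230 − 5985 = 224245.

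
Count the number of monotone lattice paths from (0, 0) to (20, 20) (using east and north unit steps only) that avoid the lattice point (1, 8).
Number of paths = 136576444095

Total paths from (0, 0) to (20, 20): C(40, 20) = 137846528820. Paths through (1, 8): (paths (0, 0) → (1, 8)) × (paths (1, 8) → (20, 20)) = C(9, 1) · C(31, 19) = 9 · 141120525 = 1270084725. Avoidance count = 137846528820 − 1270084725 = 136576444095.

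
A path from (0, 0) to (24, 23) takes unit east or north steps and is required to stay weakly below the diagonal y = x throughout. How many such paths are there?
Number of paths = 1289904147324

By the reflection principle (André's argument), the number of monotone paths to (24, 23) with n ≤ m that never go above y = x is C(47, 24) − C(47, 25) = 16123801841550 − 14833897694226 = 1289904147324.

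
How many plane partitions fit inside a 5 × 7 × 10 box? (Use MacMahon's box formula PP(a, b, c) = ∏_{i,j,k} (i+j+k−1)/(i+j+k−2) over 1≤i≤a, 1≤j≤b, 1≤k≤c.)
PP(5, 7, 10) = 24648355308799872

Evaluate the triple product over i = 1..5, j = 1..7, k = 1..10. The factors are (2/1) · (3/2) · (4/3) · (5/4) · (6/5) · (7/6) · (8/7) · (9/8) · … (350 factors total). The numerators and denominators telescope so the product is an integer; carrying out the multiplication exactly gives PP(5, 7, 10) = 24648355308799872.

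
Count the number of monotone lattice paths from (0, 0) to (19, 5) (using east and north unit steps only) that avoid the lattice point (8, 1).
Number of paths = 30219

Total paths from (0, 0) to (19, 5): C(24, 19) = 42504. Paths through (8, 1): (paths (0, 0) → (8, 1)) × (paths (8, 1) → (19, 5)) = C(9, 8) · C(15, 11) = 9 · 1365 = 12285. Avoidance count = 42504 − 12285 = 30219.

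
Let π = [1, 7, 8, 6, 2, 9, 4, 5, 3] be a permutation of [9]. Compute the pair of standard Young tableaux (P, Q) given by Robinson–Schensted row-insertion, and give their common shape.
P = [1, 2, 3, 5] / [4, 8, 9] / [6] / [7];  Q = [1, 2, 3, 6] / [4, 7, 8] / [5] / [9];  common shape = (4, 3, 1, 1)

Row-insert the values π_1, π_2, … into P one at a time, bumping the leftmost entry strictly greater than the inserted value down to the next row. The recording tableau Q records, in position (i, j), the step at which that cell was added to P.
  Insert 1 (step 1): P = [1];  Q = [1]
  Insert 7 (step 2): P = [1, 7];  Q = [1, 2]
  Insert 8 (step 3): P = [1, 7, 8];  Q = [1, 2, 3]
  Insert 6 (step 4): P = [1, 6, 8] / [7];  Q = [1, 2, 3] / [4]
  Insert 2 (step 5): P = [1, 2, 8] / [6] / [7];  Q = [1, 2, 3] / [4] / [5]
  Insert 9 (step 6): P = [1, 2, 8, 9] / [6] / [7];  Q = [1, 2, 3, 6] / [4] / [5]
  Insert 4 (step 7): P = [1, 2, 4, 9] / [6, 8] / [7];  Q = [1, 2, 3, 6] / [4, 7] / [5]
  Insert 5 (step 8): P = [1, 2, 4, 5] / [6, 8, 9] / [7];  Q = [1, 2, 3, 6] / [4, 7, 8] / [5]
  Insert 3 (step 9): P = [1, 2, 3, 5] / [4, 8, 9] / [6] / [7];  Q = [1, 2, 3, 6] / [4, 7, 8] / [5] / [9]
Final shape: (4, 3, 1, 1).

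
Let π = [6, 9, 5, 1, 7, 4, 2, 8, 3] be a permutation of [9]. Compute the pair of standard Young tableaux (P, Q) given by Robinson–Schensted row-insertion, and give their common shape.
P = [1, 2, 3] / [4, 7, 8] / [5, 9] / [6];  Q = [1, 2, 8] / [3, 5, 9] / [4, 6] / [7];  common shape = (3, 3, 2, 1)

Row-insert the values π_1, π_2, … into P one at a time, bumping the leftmost entry strictly greater than the inserted value down to the next row. The recording tableau Q records, in position (i, j), the step at which that cell was added to P.
  Insert 6 (step 1): P = [6];  Q = [1]
  Insert 9 (step 2): P = [6, 9];  Q = [1, 2]
  Insert 5 (step 3): P = [5, 9] / [6];  Q = [1, 2] / [3]
  Insert 1 (step 4): P = [1, 9] / [5] / [6];  Q = [1, 2] / [3] / [4]
  Insert 7 (step 5): P = [1, 7] / [5, 9] / [6];  Q = [1, 2] / [3, 5] / [4]
  Insert 4 (step 6): P = [1, 4] / [5, 7] / [6, 9];  Q = [1, 2] / [3, 5] / [4, 6]
  Insert 2 (step 7): P = [1, 2] / [4, 7] / [5, 9] / [6];  Q = [1, 2] / [3, 5] / [4, 6] / [7]
  Insert 8 (step 8): P = [1, 2, 8] / [4, 7] / [5, 9] / [6];  Q = [1, 2, 8] / [3, 5] / [4, 6] / [7]
  Insert 3 (step 9): P = [1, 2, 3] / [4, 7, 8] / [5, 9] / [6];  Q = [1, 2, 8] / [3, 5, 9] / [4, 6] / [7]
Final shape: (3, 3, 2, 1).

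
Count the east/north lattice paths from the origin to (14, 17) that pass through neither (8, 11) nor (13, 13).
Number of paths = 151277867

Inclusion–exclusion. Total paths: C(31, 14) = 265182525. Through P₁: C(19, 8)·C(12, 6) = 69837768. Through P₂: C(26, 13)·C(5, 1) = 52003000. Since P₁ is strictly southwest of P₂, a monotone path through both must visit P₁ then P₂; paths through both = C(19, 8)·C(7, 5)·C(5, 1) = 7936110. Avoid both = 265182525 − 69837768 − 52003000 + 7936110 = 151277867.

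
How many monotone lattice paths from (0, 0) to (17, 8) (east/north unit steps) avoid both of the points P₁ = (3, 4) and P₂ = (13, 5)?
Number of paths = 688070

Inclusion–exclusion. Total paths: C(25, 17) = 1081575. Through P₁: C(7, 3)·C(18, 14) = 107100. Through P₂: C(18, 13)·C(7, 4) = 299880. Since P₁ is strictly southwest of P₂, a monotone path through both must visit P₁ then P₂; paths through both = C(7, 3)·C(11, 10)·C(7, 4) = 13475. Avoid both = 1081575 − 107100 − 299880 + 13475 = 688070.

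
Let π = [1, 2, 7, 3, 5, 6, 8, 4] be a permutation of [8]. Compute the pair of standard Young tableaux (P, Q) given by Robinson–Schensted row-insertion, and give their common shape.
P = [1, 2, 3, 4, 6, 8] / [5] / [7];  Q = [1, 2, 3, 5, 6, 7] / [4] / [8];  common shape = (6, 1, 1)

Row-insert the values π_1, π_2, … into P one at a time, bumping the leftmost entry strictly greater than the inserted value down to the next row. The recording tableau Q records, in position (i, j), the step at which that cell was added to P.
  Insert 1 (step 1): P = [1];  Q = [1]
  Insert 2 (step 2): P = [1, 2];  Q = [1, 2]
  Insert 7 (step 3): P = [1, 2, 7];  Q = [1, 2, 3]
  Insert 3 (step 4): P = [1, 2, 3] / [7];  Q = [1, 2, 3] / [4]
  Insert 5 (step 5): P = [1, 2, 3, 5] / [7];  Q = [1, 2, 3, 5] / [4]
  Insert 6 (step 6): P = [1, 2, 3, 5, 6] / [7];  Q = [1, 2, 3, 5, 6] / [4]
  Insert 8 (step 7): P = [1, 2, 3, 5, 6, 8] / [7];  Q = [1, 2, 3, 5, 6, 7] / [4]
  Insert 4 (step 8): P = [1, 2, 3, 4, 6, 8] / [5] / [7];  Q = [1, 2, 3, 5, 6, 7] / [4] / [8]
Final shape: (6, 1, 1).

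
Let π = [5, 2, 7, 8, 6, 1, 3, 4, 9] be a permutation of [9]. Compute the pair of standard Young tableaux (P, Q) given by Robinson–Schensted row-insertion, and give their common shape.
P = [1, 3, 4, 9] / [2, 6, 8] / [5, 7];  Q = [1, 3, 4, 9] / [2, 5, 8] / [6, 7];  common shape = (4, 3, 2)

Row-insert the values π_1, π_2, … into P one at a time, bumping the leftmost entry strictly greater than the inserted value down to the next row. The recording tableau Q records, in position (i, j), the step at which that cell was added to P.
  Insert 5 (step 1): P = [5];  Q = [1]
  Insert 2 (step 2): P = [2] / [5];  Q = [1] / [2]
  Insert 7 (step 3): P = [2, 7] / [5];  Q = [1, 3] / [2]
  Insert 8 (step 4): P = [2, 7, 8] / [5];  Q = [1, 3, 4] / [2]
  Insert 6 (step 5): P = [2, 6, 8] / [5, 7];  Q = [1, 3, 4] / [2, 5]
  Insert 1 (step 6): P = [1, 6, 8] / [2, 7] / [5];  Q = [1, 3, 4] / [2, 5] / [6]
  Insert 3 (step 7): P = [1, 3, 8] / [2, 6] / [5, 7];  Q = [1, 3, 4] / [2, 5] / [6, 7]
  Insert 4 (step 8): P = [1, 3, 4] / [2, 6, 8] / [5, 7];  Q = [1, 3, 4] / [2, 5, 8] / [6, 7]
  Insert 9 (step 9): P = [1, 3, 4, 9] / [2, 6, 8] / [5, 7];  Q = [1, 3, 4, 9] / [2, 5, 8] / [6, 7]
Final shape: (4, 3, 2).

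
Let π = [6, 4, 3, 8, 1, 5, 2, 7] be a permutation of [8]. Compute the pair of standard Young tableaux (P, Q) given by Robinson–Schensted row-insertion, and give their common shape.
P = [1, 2, 7] / [3, 5] / [4, 8] / [6];  Q = [1, 4, 8] / [2, 6] / [3, 7] / [5];  common shape = (3, 2, 2, 1)

Row-insert the values π_1, π_2, … into P one at a time, bumping the leftmost entry strictly greater than the inserted value down to the next row. The recording tableau Q records, in position (i, j), the step at which that cell was added to P.
  Insert 6 (step 1): P = [6];  Q = [1]
  Insert 4 (step 2): P = [4] / [6];  Q = [1] / [2]
  Insert 3 (step 3): P = [3] / [4] / [6];  Q = [1] / [2] / [3]
  Insert 8 (step 4): P = [3, 8] / [4] / [6];  Q = [1, 4] / [2] / [3]
  Insert 1 (step 5): P = [1, 8] / [3] / [4] / [6];  Q = [1, 4] / [2] / [3] / [5]
  Insert 5 (step 6): P = [1, 5] / [3, 8] / [4] / [6];  Q = [1, 4] / [2, 6] / [3] / [5]
  Insert 2 (step 7): P = [1, 2] / [3, 5] / [4, 8] / [6];  Q = [1, 4] / [2, 6] / [3, 7] / [5]
  Insert 7 (step 8): P = [1, 2, 7] / [3, 5] / [4, 8] / [6];  Q = [1, 4, 8] / [2, 6] / [3, 7] / [5]
Final shape: (3, 2, 2, 1).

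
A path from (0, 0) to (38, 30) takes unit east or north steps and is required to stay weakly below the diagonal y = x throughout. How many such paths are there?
Number of paths = 4125297395638025376

By the reflection principle (André's argument), the number of monotone paths to (38, 30) with n ≤ m that never go above y = x is C(68, 38) − C(68, 39) = 17876288714431443296 − 13750991318793417920 = 4125297395638025376.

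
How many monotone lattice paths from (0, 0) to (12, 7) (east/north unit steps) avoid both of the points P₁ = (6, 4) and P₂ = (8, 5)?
Number of paths = 22893

Inclusion–exclusion. Total paths: C(19, 12) = 50388. Through P₁: C(10, 6)·C(9, 6) = 17640. Through P₂: C(13, 8)·C(6, 4) = 19305. Since P₁ is strictly southwest of P₂, a monotone path through both must visit P₁ then P₂; paths through both = C(10, 6)·C(3, 2)·C(6, 4) = 9450. Avoid both = 50388 − 17640 − 19305 + 9450 = 22893.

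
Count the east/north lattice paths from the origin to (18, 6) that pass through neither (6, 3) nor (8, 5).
Number of paths = 87763

Inclusion–exclusion. Total paths: C(24, 18) = 134596. Through P₁: C(9, 6)·C(15, 12) = 38220. Through P₂: C(13, 8)·C(11, 10) = 14157. Since P₁ is strictly southwest of P₂, a monotone path through both must visit P₁ then P₂; paths through both = C(9, 6)·C(4, 2)·C(11, 10) = 5544. Avoid both = 134596 − 38220 − 14157 + 5544 = 87763.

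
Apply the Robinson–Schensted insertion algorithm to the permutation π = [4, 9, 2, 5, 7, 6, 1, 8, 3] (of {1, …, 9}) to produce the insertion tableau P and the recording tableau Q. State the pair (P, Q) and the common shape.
P = [1, 3, 6, 8] / [2, 5] / [4, 7] / [9];  Q = [1, 2, 5, 8] / [3, 4] / [6, 9] / [7];  common shape = (4, 2, 2, 1)

Row-insert the values π_1, π_2, … into P one at a time, bumping the leftmost entry strictly greater than the inserted value down to the next row. The recording tableau Q records, in position (i, j), the step at which that cell was added to P.
  Insert 4 (step 1): P = [4];  Q = [1]
  Insert 9 (step 2): P = [4, 9];  Q = [1, 2]
  Insert 2 (step 3): P = [2, 9] / [4];  Q = [1, 2] / [3]
  Insert 5 (step 4): P = [2, 5] / [4, 9];  Q = [1, 2] / [3, 4]
  Insert 7 (step 5): P = [2, 5, 7] / [4, 9];  Q = [1, 2, 5] / [3, 4]
  Insert 6 (step 6): P = [2, 5, 6] / [4, 7] / [9];  Q = [1, 2, 5] / [3, 4] / [6]
  Insert 1 (step 7): P = [1, 5, 6] / [2, 7] / [4] / [9];  Q = [1, 2, 5] / [3, 4] / [6] / [7]
  Insert 8 (step 8): P = [1, 5, 6, 8] / [2, 7] / [4] / [9];  Q = [1, 2, 5, 8] / [3, 4] / [6] / [7]
  Insert 3 (step 9): P = [1, 3, 6, 8] / [2, 5] / [4, 7] / [9];  Q = [1, 2, 5, 8] / [3, 4] / [6, 9] / [7]
Final shape: (4, 2, 2, 1).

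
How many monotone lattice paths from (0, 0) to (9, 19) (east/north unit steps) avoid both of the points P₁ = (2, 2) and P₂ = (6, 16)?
Number of paths = 3705216

Inclusion–exclusion. Total paths: C(28, 9) = 6906900. Through P₁: C(4, 2)·C(24, 7) = 2076624. Through P₂: C(22, 6)·C(6, 3) = 1492260. Since P₁ is strictly southwest of P₂, a monotone path through both must visit P₁ then P₂; paths through both = C(4, 2)·C(18, 4)·C(6, 3) = 367200. Avoid both = 6906900 − 2076624 − 1492260 + 367200 = 3705216.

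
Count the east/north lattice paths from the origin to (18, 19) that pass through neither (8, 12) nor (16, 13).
Number of paths = 13354322160

Inclusion–exclusion. Total paths: C(37, 18) = 17672631900. Through P₁: C(20, 8)·C(17, 10) = 2449864560. Through P₂: C(29, 16)·C(8, 2) = 1900189620. Since P₁ is strictly southwest of P₂, a monotone path through both must visit P₁ then P₂; paths through both = C(20, 8)·C(9, 8)·C(8, 2) = 31744440. Avoid both = 17672631900 − 2449864560 − 1900189620 + 31744440 = 13354322160.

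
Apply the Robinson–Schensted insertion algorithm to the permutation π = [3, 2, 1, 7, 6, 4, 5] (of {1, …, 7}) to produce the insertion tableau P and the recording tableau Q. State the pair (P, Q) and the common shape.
P = [1, 4, 5] / [2, 6] / [3, 7];  Q = [1, 4, 7] / [2, 5] / [3, 6];  common shape = (3, 2, 2)

Row-insert the values π_1, π_2, … into P one at a time, bumping the leftmost entry strictly greater than the inserted value down to the next row. The recording tableau Q records, in position (i, j), the step at which that cell was added to P.
  Insert 3 (step 1): P = [3];  Q = [1]
  Insert 2 (step 2): P = [2] / [3];  Q = [1] / [2]
  Insert 1 (step 3): P = [1] / [2] / [3];  Q = [1] / [2] / [3]
  Insert 7 (step 4): P = [1, 7] / [2] / [3];  Q = [1, 4] / [2] / [3]
  Insert 6 (step 5): P = [1, 6] / [2, 7] / [3];  Q = [1, 4] / [2, 5] / [3]
  Insert 4 (step 6): P = [1, 4] / [2, 6] / [3, 7];  Q = [1, 4] / [2, 5] / [3, 6]
  Insert 5 (step 7): P = [1, 4, 5] / [2, 6] / [3, 7];  Q = [1, 4, 7] / [2, 5] / [3, 6]
Final shape: (3, 2, 2).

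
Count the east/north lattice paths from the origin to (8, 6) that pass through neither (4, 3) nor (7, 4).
Number of paths = 1208

Inclusion–exclusion. Total paths: C(14, 8) = 3003. Through P₁: C(7, 4)·C(7, 4) = 1225. Through P₂: C(11, 7)·C(3, 1) = 990. Since P₁ is strictly southwest of P₂, a monotone path through both must visit P₁ then P₂; paths through both = C(7, 4)·C(4, 3)·C(3, 1) = 420. Avoid both = 3003 − 1225 − 990 + 420 = 1208.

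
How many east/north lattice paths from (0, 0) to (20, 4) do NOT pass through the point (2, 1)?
Number of paths = 6636

Total paths from (0, 0) to (20, 4): C(24, 20) = 10626. Paths through (2, 1): (paths (0, 0) → (2, 1)) × (paths (2, 1) → (20, 4)) = C(3, 2) · C(21, 18) = 3 · 1330 = 3990. Avoidance count = 10626 − 3990 = 6636.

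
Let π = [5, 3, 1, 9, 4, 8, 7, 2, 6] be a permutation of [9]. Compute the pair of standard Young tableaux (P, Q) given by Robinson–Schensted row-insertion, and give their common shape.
P = [1, 2, 6] / [3, 4, 7] / [5, 8] / [9];  Q = [1, 4, 6] / [2, 5, 9] / [3, 7] / [8];  common shape = (3, 3, 2, 1)

Row-insert the values π_1, π_2, … into P one at a time, bumping the leftmost entry strictly greater than the inserted value down to the next row. The recording tableau Q records, in position (i, j), the step at which that cell was added to P.
  Insert 5 (step 1): P = [5];  Q = [1]
  Insert 3 (step 2): P = [3] / [5];  Q = [1] / [2]
  Insert 1 (step 3): P = [1] / [3] / [5];  Q = [1] / [2] / [3]
  Insert 9 (step 4): P = [1, 9] / [3] / [5];  Q = [1, 4] / [2] / [3]
  Insert 4 (step 5): P = [1, 4] / [3, 9] / [5];  Q = [1, 4] / [2, 5] / [3]
  Insert 8 (step 6): P = [1, 4, 8] / [3, 9] / [5];  Q = [1, 4, 6] / [2, 5] / [3]
  Insert 7 (step 7): P = [1, 4, 7] / [3, 8] / [5, 9];  Q = [1, 4, 6] / [2, 5] / [3, 7]
  Insert 2 (step 8): P = [1, 2, 7] / [3, 4] / [5, 8] / [9];  Q = [1, 4, 6] / [2, 5] / [3, 7] / [8]
  Insert 6 (step 9): P = [1, 2, 6] / [3, 4, 7] / [5, 8] / [9];  Q = [1, 4, 6] / [2, 5, 9] / [3, 7] / [8]
Final shape: (3, 3, 2, 1).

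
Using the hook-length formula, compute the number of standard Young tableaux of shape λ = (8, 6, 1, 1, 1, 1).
# SYT of shape (8, 6, 1, 1, 1, 1) = 1272348

Hook-length formula: f^λ = n! / Π hook(c), product over all cells c of the Young diagram. For λ = (8, 6, 1, 1, 1, 1), n = 18 boxes. Hook lengths by row (left-to-right, top-to-bottom): [13, 8, 7, 6, 5, 4, 2, 1]; [10, 5, 4, 3, 2, 1]; [4]; [3]; [2]; [1]. Product of hooks = 5031936000. So f^λ = 18! / 5031936000 = 6402373705728000 / 5031936000 = 1272348.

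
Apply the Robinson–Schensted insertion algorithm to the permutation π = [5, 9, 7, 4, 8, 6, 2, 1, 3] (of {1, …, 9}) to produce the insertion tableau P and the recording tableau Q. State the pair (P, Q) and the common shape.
P = [1, 3, 8] / [2, 6] / [4, 7] / [5] / [9];  Q = [1, 2, 5] / [3, 6] / [4, 9] / [7] / [8];  common shape = (3, 2, 2, 1, 1)

Row-insert the values π_1, π_2, … into P one at a time, bumping the leftmost entry strictly greater than the inserted value down to the next row. The recording tableau Q records, in position (i, j), the step at which that cell was added to P.
  Insert 5 (step 1): P = [5];  Q = [1]
  Insert 9 (step 2): P = [5, 9];  Q = [1, 2]
  Insert 7 (step 3): P = [5, 7] / [9];  Q = [1, 2] / [3]
  Insert 4 (step 4): P = [4, 7] / [5] / [9];  Q = [1, 2] / [3] / [4]
  Insert 8 (step 5): P = [4, 7, 8] / [5] / [9];  Q = [1, 2, 5] / [3] / [4]
  Insert 6 (step 6): P = [4, 6, 8] / [5, 7] / [9];  Q = [1, 2, 5] / [3, 6] / [4]
  Insert 2 (step 7): P = [2, 6, 8] / [4, 7] / [5] / [9];  Q = [1, 2, 5] / [3, 6] / [4] / [7]
  Insert 1 (step 8): P = [1, 6, 8] / [2, 7] / [4] / [5] / [9];  Q = [1, 2, 5] / [3, 6] / [4] / [7] / [8]
  Insert 3 (step 9): P = [1, 3, 8] / [2, 6] / [4, 7] / [5] / [9];  Q = [1, 2, 5] / [3, 6] / [4, 9] / [7] / [8]
Final shape: (3, 2, 2, 1, 1).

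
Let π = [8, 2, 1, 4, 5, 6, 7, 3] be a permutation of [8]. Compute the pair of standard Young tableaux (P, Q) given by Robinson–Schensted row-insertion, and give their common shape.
P = [1, 3, 5, 6, 7] / [2, 4] / [8];  Q = [1, 4, 5, 6, 7] / [2, 8] / [3];  common shape = (5, 2, 1)

Row-insert the values π_1, π_2, … into P one at a time, bumping the leftmost entry strictly greater than the inserted value down to the next row. The recording tableau Q records, in position (i, j), the step at which that cell was added to P.
  Insert 8 (step 1): P = [8];  Q = [1]
  Insert 2 (step 2): P = [2] / [8];  Q = [1] / [2]
  Insert 1 (step 3): P = [1] / [2] / [8];  Q = [1] / [2] / [3]
  Insert 4 (step 4): P = [1, 4] / [2] / [8];  Q = [1, 4] / [2] / [3]
  Insert 5 (step 5): P = [1, 4, 5] / [2] / [8];  Q = [1, 4, 5] / [2] / [3]
  Insert 6 (step 6): P = [1, 4, 5, 6] / [2] / [8];  Q = [1, 4, 5, 6] / [2] / [3]
  Insert 7 (step 7): P = [1, 4, 5, 6, 7] / [2] / [8];  Q = [1, 4, 5, 6, 7] / [2] / [3]
  Insert 3 (step 8): P = [1, 3, 5, 6, 7] / [2, 4] / [8];  Q = [1, 4, 5, 6, 7] / [2, 8] / [3]
Final shape: (5, 2, 1).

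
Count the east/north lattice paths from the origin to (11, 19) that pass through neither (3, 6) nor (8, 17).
Number of paths = 30387510

Inclusion–exclusion. Total paths: C(30, 11) = 54627300. Through P₁: C(9, 3)·C(21, 8) = 17093160. Through P₂: C(25, 8)·C(5, 3) = 10815750. Since P₁ is strictly southwest of P₂, a monotone path through both must visit P₁ then P₂; paths through both = C(9, 3)·C(16, 5)·C(5, 3) = 3669120. Avoid both = 54627300 − 17093160 − 10815750 + 3669120 = 30387510.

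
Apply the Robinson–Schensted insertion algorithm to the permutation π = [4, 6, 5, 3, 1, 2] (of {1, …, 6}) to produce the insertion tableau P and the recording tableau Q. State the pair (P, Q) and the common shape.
P = [1, 2] / [3, 5] / [4] / [6];  Q = [1, 2] / [3, 6] / [4] / [5];  common shape = (2, 2, 1, 1)

Row-insert the values π_1, π_2, … into P one at a time, bumping the leftmost entry strictly greater than the inserted value down to the next row. The recording tableau Q records, in position (i, j), the step at which that cell was added to P.
  Insert 4 (step 1): P = [4];  Q = [1]
  Insert 6 (step 2): P = [4, 6];  Q = [1, 2]
  Insert 5 (step 3): P = [4, 5] / [6];  Q = [1, 2] / [3]
  Insert 3 (step 4): P = [3, 5] / [4] / [6];  Q = [1, 2] / [3] / [4]
  Insert 1 (step 5): P = [1, 5] / [3] / [4] / [6];  Q = [1, 2] / [3] / [4] / [5]
  Insert 2 (step 6): P = [1, 2] / [3, 5] / [4] / [6];  Q = [1, 2] / [3, 6] / [4] / [5]
Final shape: (2, 2, 1, 1).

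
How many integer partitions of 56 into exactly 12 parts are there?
p(56, 12 parts) = 42333

Partitions of n into exactly k parts are in bijection with partitions of n − k into at most k parts (subtract 1 from each part). So p(56, exactly 12) = p(44, parts ≤ 12). Computing via the recurrence p(m, j) = p(m, j−1) + p(m−j, j) gives 42333.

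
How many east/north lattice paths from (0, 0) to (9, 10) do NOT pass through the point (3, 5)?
Number of paths = 66506

Total paths from (0, 0) to (9, 10): C(19, 9) = 92378. Paths through (3, 5): (paths (0, 0) → (3, 5)) × (paths (3, 5) → (9, 10)) = C(8, 3) · C(11, 6) = 56 · 462 = 25872. Avoidance count = 92378 − 25872 = 66506.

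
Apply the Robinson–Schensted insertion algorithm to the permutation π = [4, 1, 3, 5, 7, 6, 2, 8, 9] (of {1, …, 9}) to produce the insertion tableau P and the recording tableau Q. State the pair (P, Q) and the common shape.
P = [1, 2, 5, 6, 8, 9] / [3, 7] / [4];  Q = [1, 3, 4, 5, 8, 9] / [2, 6] / [7];  common shape = (6, 2, 1)

Row-insert the values π_1, π_2, … into P one at a time, bumping the leftmost entry strictly greater than the inserted value down to the next row. The recording tableau Q records, in position (i, j), the step at which that cell was added to P.
  Insert 4 (step 1): P = [4];  Q = [1]
  Insert 1 (step 2): P = [1] / [4];  Q = [1] / [2]
  Insert 3 (step 3): P = [1, 3] / [4];  Q = [1, 3] / [2]
  Insert 5 (step 4): P = [1, 3, 5] / [4];  Q = [1, 3, 4] / [2]
  Insert 7 (step 5): P = [1, 3, 5, 7] / [4];  Q = [1, 3, 4, 5] / [2]
  Insert 6 (step 6): P = [1, 3, 5, 6] / [4, 7];  Q = [1, 3, 4, 5] / [2, 6]
  Insert 2 (step 7): P = [1, 2, 5, 6] / [3, 7] / [4];  Q = [1, 3, 4, 5] / [2, 6] / [7]
  Insert 8 (step 8): P = [1, 2, 5, 6, 8] / [3, 7] / [4];  Q = [1, 3, 4, 5, 8] / [2, 6] / [7]
  Insert 9 (step 9): P = [1, 2, 5, 6, 8, 9] / [3, 7] / [4];  Q = [1, 3, 4, 5, 8, 9] / [2, 6] / [7]
Final shape: (6, 2, 1).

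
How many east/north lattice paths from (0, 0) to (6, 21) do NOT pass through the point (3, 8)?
Number of paths = 203610

Total paths from (0, 0) to (6, 21): C(27, 6) = 296010. Paths through (3, 8): (paths (0, 0) → (3, 8)) × (paths (3, 8) → (6, 21)) = C(11, 3) · C(16, 3) = 165 · 560 = 92400. Avoidance count = 296010 − 92400 = 203610.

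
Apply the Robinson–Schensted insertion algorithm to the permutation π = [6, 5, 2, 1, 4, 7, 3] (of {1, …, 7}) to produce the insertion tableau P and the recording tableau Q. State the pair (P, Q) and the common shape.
P = [1, 3, 7] / [2, 4] / [5] / [6];  Q = [1, 5, 6] / [2, 7] / [3] / [4];  common shape = (3, 2, 1, 1)

Row-insert the values π_1, π_2, … into P one at a time, bumping the leftmost entry strictly greater than the inserted value down to the next row. The recording tableau Q records, in position (i, j), the step at which that cell was added to P.
  Insert 6 (step 1): P = [6];  Q = [1]
  Insert 5 (step 2): P = [5] / [6];  Q = [1] / [2]
  Insert 2 (step 3): P = [2] / [5] / [6];  Q = [1] / [2] / [3]
  Insert 1 (step 4): P = [1] / [2] / [5] / [6];  Q = [1] / [2] / [3] / [4]
  Insert 4 (step 5): P = [1, 4] / [2] / [5] / [6];  Q = [1, 5] / [2] / [3] / [4]
  Insert 7 (step 6): P = [1, 4, 7] / [2] / [5] / [6];  Q = [1, 5, 6] / [2] / [3] / [4]
  Insert 3 (step 7): P = [1, 3, 7] / [2, 4] / [5] / [6];  Q = [1, 5, 6] / [2, 7] / [3] / [4]
Final shape: (3, 2, 1, 1).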